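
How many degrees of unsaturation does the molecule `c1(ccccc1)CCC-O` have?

4

Molecular formula from the SMILES: C9H12O.
DoU = (2C + 2 + N − H − X)/2 = (2·9 + 2 + 0 − 12 − 0)/2 = 8/2 = 4.
(Structurally: 1 ring(s) + 3 π bond(s) = 4.)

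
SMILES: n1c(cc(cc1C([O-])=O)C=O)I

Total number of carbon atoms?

The symbol for carbon appears 7 times in the SMILES. Lowercase c denotes aromatic carbon and counts toward C.

7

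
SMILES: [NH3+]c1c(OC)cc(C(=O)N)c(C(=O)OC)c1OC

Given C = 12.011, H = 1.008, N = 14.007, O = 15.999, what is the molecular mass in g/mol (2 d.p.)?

255.25

Molecular formula: C11H15N2O5+.
M = 11×12.011 + 15×1.008 + 2×14.007 + 5×15.999 = 255.25 g/mol.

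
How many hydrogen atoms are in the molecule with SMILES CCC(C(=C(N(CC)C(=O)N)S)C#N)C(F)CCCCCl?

23

Hydrogens are implicit in SMILES; fill each atom to its normal valence:
  6 × C: 2 H each → 12
  4 × C: no H
  2 × C: 3 H each → 6
  2 × C: 1 H each → 2
  2 × N: no H
  1 × Cl: no H
  1 × F: no H
  1 × N: 2 H
  1 × O: no H
  1 × S: 1 H
  Total hydrogens = 23.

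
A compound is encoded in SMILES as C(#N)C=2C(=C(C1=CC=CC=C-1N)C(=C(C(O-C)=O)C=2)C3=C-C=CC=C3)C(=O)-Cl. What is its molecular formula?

C22H15ClN2O3

Heavy atoms from the SMILES: 22 C, 1 Cl, 2 N, 3 O.
Implicit hydrogens by atom environment:
  10 × C (aromatic): 1 H each → 10
  8 × C (aromatic): no H
  3 × C: no H
  3 × O: no H
  1 × C: 3 H
  1 × Cl: no H
  1 × N: 2 H
  1 × N: no H
  Total hydrogens = 15.
Molecular formula: C22H15ClN2O3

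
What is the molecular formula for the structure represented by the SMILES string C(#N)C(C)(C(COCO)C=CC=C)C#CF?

Heavy atoms from the SMILES: 12 C, 1 F, 1 N, 2 O.
Implicit hydrogens by atom environment:
  4 × C: 1 H each → 4
  4 × C: no H
  3 × C: 2 H each → 6
  1 × C: 3 H
  1 × F: no H
  1 × N: no H
  1 × O: 1 H
  1 × O: no H
  Total hydrogens = 14.
Molecular formula: C12H14FNO2

C12H14FNO2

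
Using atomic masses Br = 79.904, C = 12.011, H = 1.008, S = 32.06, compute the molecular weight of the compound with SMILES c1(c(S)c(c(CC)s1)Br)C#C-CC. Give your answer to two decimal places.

275.22

Molecular formula: C10H11BrS2.
M = 1×79.904 + 10×12.011 + 11×1.008 + 2×32.06 = 275.22 g/mol.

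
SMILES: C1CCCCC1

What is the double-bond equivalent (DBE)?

1

Molecular formula from the SMILES: C6H12.
DoU = (2C + 2 + N − H − X)/2 = (2·6 + 2 + 0 − 12 − 0)/2 = 2/2 = 1.
(Structurally: 1 ring(s) + 0 π bond(s) = 1.)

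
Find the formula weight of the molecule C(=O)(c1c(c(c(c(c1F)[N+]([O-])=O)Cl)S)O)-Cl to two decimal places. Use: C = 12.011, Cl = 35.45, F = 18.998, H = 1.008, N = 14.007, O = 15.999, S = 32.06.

286.05

Molecular formula: C7H2Cl2FNO4S.
M = 7×12.011 + 2×35.45 + 1×18.998 + 2×1.008 + 1×14.007 + 4×15.999 + 1×32.06 = 286.05 g/mol.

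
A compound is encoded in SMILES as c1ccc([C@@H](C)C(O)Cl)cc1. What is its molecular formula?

C9H11ClO

Heavy atoms from the SMILES: 9 C, 1 Cl, 1 O.
Implicit hydrogens by atom environment:
  5 × C (aromatic): 1 H each → 5
  2 × C: 1 H each → 2
  1 × C: 3 H
  1 × C (aromatic): no H
  1 × Cl: no H
  1 × O: 1 H
  Total hydrogens = 11.
Molecular formula: C9H11ClO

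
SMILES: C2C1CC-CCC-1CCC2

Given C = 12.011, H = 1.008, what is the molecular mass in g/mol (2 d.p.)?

Molecular formula: C10H18.
M = 10×12.011 + 18×1.008 = 138.25 g/mol.

138.25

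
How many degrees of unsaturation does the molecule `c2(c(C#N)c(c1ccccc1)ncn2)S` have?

Molecular formula from the SMILES: C11H7N3S.
DoU = (2C + 2 + N − H − X)/2 = (2·11 + 2 + 3 − 7 − 0)/2 = 20/2 = 10.
(Structurally: 2 ring(s) + 8 π bond(s) = 10.)

10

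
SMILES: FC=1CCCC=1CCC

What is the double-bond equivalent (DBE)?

2

Molecular formula from the SMILES: C8H13F.
DoU = (2C + 2 + N − H − X)/2 = (2·8 + 2 + 0 − 13 − 1)/2 = 4/2 = 2.
(Structurally: 1 ring(s) + 1 π bond(s) = 2.)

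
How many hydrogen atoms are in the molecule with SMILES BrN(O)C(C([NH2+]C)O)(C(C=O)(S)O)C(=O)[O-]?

Hydrogens are implicit in SMILES; fill each atom to its normal valence:
  3 × C: no H
  3 × O: 1 H each → 3
  2 × C: 1 H each → 2
  2 × O: no H
  1 × Br: no H
  1 × C: 3 H
  1 × N (charge +1): 2 H
  1 × N: no H
  1 × O (charge -1): no H
  1 × S: 1 H
  Total hydrogens = 11.

11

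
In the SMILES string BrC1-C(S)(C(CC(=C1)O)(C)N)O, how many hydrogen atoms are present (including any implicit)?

Hydrogens are implicit in SMILES; fill each atom to its normal valence:
  3 × C: no H
  2 × C: 1 H each → 2
  2 × O: 1 H each → 2
  1 × Br: no H
  1 × C: 3 H
  1 × C: 2 H
  1 × N: 2 H
  1 × S: 1 H
  Total hydrogens = 12.

12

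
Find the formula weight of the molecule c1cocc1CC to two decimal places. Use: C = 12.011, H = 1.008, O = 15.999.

96.13

Molecular formula: C6H8O.
M = 6×12.011 + 8×1.008 + 1×15.999 = 96.13 g/mol.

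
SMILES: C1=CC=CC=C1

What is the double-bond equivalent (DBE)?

Molecular formula from the SMILES: C6H6.
DoU = (2C + 2 + N − H − X)/2 = (2·6 + 2 + 0 − 6 − 0)/2 = 8/2 = 4.
(Structurally: 1 ring(s) + 3 π bond(s) = 4.)

4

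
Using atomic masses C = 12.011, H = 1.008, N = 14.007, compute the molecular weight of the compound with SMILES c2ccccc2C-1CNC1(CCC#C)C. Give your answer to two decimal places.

199.30

Molecular formula: C14H17N.
M = 14×12.011 + 17×1.008 + 1×14.007 = 199.30 g/mol.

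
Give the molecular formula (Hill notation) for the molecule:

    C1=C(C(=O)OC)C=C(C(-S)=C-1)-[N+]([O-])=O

C8H7NO4S

Heavy atoms from the SMILES: 8 C, 1 N, 4 O, 1 S.
Implicit hydrogens by atom environment:
  3 × C (aromatic): 1 H each → 3
  3 × C (aromatic): no H
  3 × O: no H
  1 × C: 3 H
  1 × C: no H
  1 × N (charge +1): no H
  1 × O (charge -1): no H
  1 × S: 1 H
  Total hydrogens = 7.
Molecular formula: C8H7NO4S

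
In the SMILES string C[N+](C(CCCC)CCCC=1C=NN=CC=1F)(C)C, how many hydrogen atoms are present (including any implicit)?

Hydrogens are implicit in SMILES; fill each atom to its normal valence:
  6 × C: 2 H each → 12
  4 × C: 3 H each → 12
  2 × C (aromatic): 1 H each → 2
  2 × C (aromatic): no H
  2 × N (aromatic): no H
  1 × C: 1 H
  1 × F: no H
  1 × N (charge +1): no H
  Total hydrogens = 27.

27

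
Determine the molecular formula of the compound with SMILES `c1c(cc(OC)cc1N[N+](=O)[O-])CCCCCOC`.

Heavy atoms from the SMILES: 13 C, 2 N, 4 O.
Implicit hydrogens by atom environment:
  5 × C: 2 H each → 10
  3 × C (aromatic): 1 H each → 3
  3 × C (aromatic): no H
  3 × O: no H
  2 × C: 3 H each → 6
  1 × N: 1 H
  1 × N (charge +1): no H
  1 × O (charge -1): no H
  Total hydrogens = 20.
Molecular formula: C13H20N2O4

C13H20N2O4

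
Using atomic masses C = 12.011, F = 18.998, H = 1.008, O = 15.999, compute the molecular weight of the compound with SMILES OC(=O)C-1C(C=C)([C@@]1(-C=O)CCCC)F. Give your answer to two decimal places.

214.24

Molecular formula: C11H15FO3.
M = 11×12.011 + 1×18.998 + 15×1.008 + 3×15.999 = 214.24 g/mol.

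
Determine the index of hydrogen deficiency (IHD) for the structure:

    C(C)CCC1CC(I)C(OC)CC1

Molecular formula from the SMILES: C11H21IO.
DoU = (2C + 2 + N − H − X)/2 = (2·11 + 2 + 0 − 21 − 1)/2 = 2/2 = 1.
(Structurally: 1 ring(s) + 0 π bond(s) = 1.)

1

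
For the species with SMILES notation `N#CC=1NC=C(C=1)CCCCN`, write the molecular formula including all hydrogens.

C9H13N3

Heavy atoms from the SMILES: 9 C, 3 N.
Implicit hydrogens by atom environment:
  4 × C: 2 H each → 8
  2 × C (aromatic): 1 H each → 2
  2 × C (aromatic): no H
  1 × C: no H
  1 × N: 2 H
  1 × N (aromatic): 1 H
  1 × N: no H
  Total hydrogens = 13.
Molecular formula: C9H13N3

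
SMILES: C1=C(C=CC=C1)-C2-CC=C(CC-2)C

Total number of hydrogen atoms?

Hydrogens are implicit in SMILES; fill each atom to its normal valence:
  5 × C (aromatic): 1 H each → 5
  3 × C: 2 H each → 6
  2 × C: 1 H each → 2
  1 × C: 3 H
  1 × C: no H
  1 × C (aromatic): no H
  Total hydrogens = 16.

16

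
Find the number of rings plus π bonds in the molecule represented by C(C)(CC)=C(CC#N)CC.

3

Molecular formula from the SMILES: C9H15N.
DoU = (2C + 2 + N − H − X)/2 = (2·9 + 2 + 1 − 15 − 0)/2 = 6/2 = 3.
(Structurally: 0 ring(s) + 3 π bond(s) = 3.)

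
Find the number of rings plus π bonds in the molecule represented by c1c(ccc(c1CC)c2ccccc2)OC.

Molecular formula from the SMILES: C15H16O.
DoU = (2C + 2 + N − H − X)/2 = (2·15 + 2 + 0 − 16 − 0)/2 = 16/2 = 8.
(Structurally: 2 ring(s) + 6 π bond(s) = 8.)

8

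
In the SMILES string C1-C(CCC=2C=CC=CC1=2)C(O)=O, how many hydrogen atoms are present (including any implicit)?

12

Hydrogens are implicit in SMILES; fill each atom to its normal valence:
  4 × C (aromatic): 1 H each → 4
  3 × C: 2 H each → 6
  2 × C (aromatic): no H
  1 × C: 1 H
  1 × C: no H
  1 × O: 1 H
  1 × O: no H
  Total hydrogens = 12.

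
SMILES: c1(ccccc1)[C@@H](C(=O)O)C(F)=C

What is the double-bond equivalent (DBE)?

6

Molecular formula from the SMILES: C10H9FO2.
DoU = (2C + 2 + N − H − X)/2 = (2·10 + 2 + 0 − 9 − 1)/2 = 12/2 = 6.
(Structurally: 1 ring(s) + 5 π bond(s) = 6.)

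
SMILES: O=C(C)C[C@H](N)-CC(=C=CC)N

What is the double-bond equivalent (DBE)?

3

Molecular formula from the SMILES: C9H16N2O.
DoU = (2C + 2 + N − H − X)/2 = (2·9 + 2 + 2 − 16 − 0)/2 = 6/2 = 3.
(Structurally: 0 ring(s) + 3 π bond(s) = 3.)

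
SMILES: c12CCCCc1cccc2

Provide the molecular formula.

C10H12

Heavy atoms from the SMILES: 10 C.
Implicit hydrogens by atom environment:
  4 × C: 2 H each → 8
  4 × C (aromatic): 1 H each → 4
  2 × C (aromatic): no H
  Total hydrogens = 12.
Molecular formula: C10H12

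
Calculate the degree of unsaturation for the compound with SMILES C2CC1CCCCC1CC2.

Molecular formula from the SMILES: C10H18.
DoU = (2C + 2 + N − H − X)/2 = (2·10 + 2 + 0 − 18 − 0)/2 = 4/2 = 2.
(Structurally: 2 ring(s) + 0 π bond(s) = 2.)

2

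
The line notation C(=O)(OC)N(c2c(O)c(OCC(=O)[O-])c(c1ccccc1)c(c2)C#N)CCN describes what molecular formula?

Heavy atoms from the SMILES: 19 C, 3 N, 6 O.
Implicit hydrogens by atom environment:
  6 × C (aromatic): 1 H each → 6
  6 × C (aromatic): no H
  4 × O: no H
  3 × C: 2 H each → 6
  3 × C: no H
  2 × N: no H
  1 × C: 3 H
  1 × N: 2 H
  1 × O: 1 H
  1 × O (charge -1): no H
  Total hydrogens = 18.
Net charge -1.
Molecular formula: C19H18N3O6-

C19H18N3O6-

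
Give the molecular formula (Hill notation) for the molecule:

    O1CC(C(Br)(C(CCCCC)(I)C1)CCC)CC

C15H28BrIO

Heavy atoms from the SMILES: 1 Br, 15 C, 1 I, 1 O.
Implicit hydrogens by atom environment:
  9 × C: 2 H each → 18
  3 × C: 3 H each → 9
  2 × C: no H
  1 × Br: no H
  1 × C: 1 H
  1 × I: no H
  1 × O: no H
  Total hydrogens = 28.
Molecular formula: C15H28BrIO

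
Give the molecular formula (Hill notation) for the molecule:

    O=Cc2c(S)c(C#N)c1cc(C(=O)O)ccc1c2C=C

Heavy atoms from the SMILES: 15 C, 1 N, 3 O, 1 S.
Implicit hydrogens by atom environment:
  7 × C (aromatic): no H
  3 × C (aromatic): 1 H each → 3
  2 × C: 1 H each → 2
  2 × C: no H
  2 × O: no H
  1 × C: 2 H
  1 × N: no H
  1 × O: 1 H
  1 × S: 1 H
  Total hydrogens = 9.
Molecular formula: C15H9NO3S

C15H9NO3S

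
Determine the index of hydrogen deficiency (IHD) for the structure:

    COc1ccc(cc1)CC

4

Molecular formula from the SMILES: C9H12O.
DoU = (2C + 2 + N − H − X)/2 = (2·9 + 2 + 0 − 12 − 0)/2 = 8/2 = 4.
(Structurally: 1 ring(s) + 3 π bond(s) = 4.)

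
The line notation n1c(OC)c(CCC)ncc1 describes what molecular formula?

Heavy atoms from the SMILES: 8 C, 2 N, 1 O.
Implicit hydrogens by atom environment:
  2 × C: 3 H each → 6
  2 × C: 2 H each → 4
  2 × C (aromatic): 1 H each → 2
  2 × C (aromatic): no H
  2 × N (aromatic): no H
  1 × O: no H
  Total hydrogens = 12.
Molecular formula: C8H12N2O

C8H12N2O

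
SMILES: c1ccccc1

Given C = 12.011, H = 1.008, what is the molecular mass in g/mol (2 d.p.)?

Molecular formula: C6H6.
M = 6×12.011 + 6×1.008 = 78.11 g/mol.

78.11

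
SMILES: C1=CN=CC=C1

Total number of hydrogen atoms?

Hydrogens are implicit in SMILES; fill each atom to its normal valence:
  5 × C (aromatic): 1 H each → 5
  1 × N (aromatic): no H
  Total hydrogens = 5.

5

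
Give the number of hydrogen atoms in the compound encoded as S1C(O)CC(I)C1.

Hydrogens are implicit in SMILES; fill each atom to its normal valence:
  2 × C: 2 H each → 4
  2 × C: 1 H each → 2
  1 × I: no H
  1 × O: 1 H
  1 × S: no H
  Total hydrogens = 7.

7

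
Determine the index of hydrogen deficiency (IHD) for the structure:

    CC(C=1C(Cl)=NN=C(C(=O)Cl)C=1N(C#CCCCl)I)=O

8

Molecular formula from the SMILES: C11H7Cl3IN3O2.
DoU = (2C + 2 + N − H − X)/2 = (2·11 + 2 + 3 − 7 − 4)/2 = 16/2 = 8.
(Structurally: 1 ring(s) + 7 π bond(s) = 8.)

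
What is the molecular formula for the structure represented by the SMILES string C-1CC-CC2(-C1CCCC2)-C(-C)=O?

C12H20O

Heavy atoms from the SMILES: 12 C, 1 O.
Implicit hydrogens by atom environment:
  8 × C: 2 H each → 16
  2 × C: no H
  1 × C: 3 H
  1 × C: 1 H
  1 × O: no H
  Total hydrogens = 20.
Molecular formula: C12H20O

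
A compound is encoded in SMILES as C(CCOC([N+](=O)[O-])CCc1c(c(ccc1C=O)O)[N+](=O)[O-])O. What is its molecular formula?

Heavy atoms from the SMILES: 13 C, 2 N, 8 O.
Implicit hydrogens by atom environment:
  5 × C: 2 H each → 10
  4 × C (aromatic): no H
  4 × O: no H
  2 × C (aromatic): 1 H each → 2
  2 × C: 1 H each → 2
  2 × N (charge +1): no H
  2 × O: 1 H each → 2
  2 × O (charge -1): no H
  Total hydrogens = 16.
Molecular formula: C13H16N2O8

C13H16N2O8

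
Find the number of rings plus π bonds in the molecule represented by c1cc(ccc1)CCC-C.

4

Molecular formula from the SMILES: C10H14.
DoU = (2C + 2 + N − H − X)/2 = (2·10 + 2 + 0 − 14 − 0)/2 = 8/2 = 4.
(Structurally: 1 ring(s) + 3 π bond(s) = 4.)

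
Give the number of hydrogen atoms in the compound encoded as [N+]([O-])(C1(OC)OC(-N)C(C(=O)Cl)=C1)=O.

Hydrogens are implicit in SMILES; fill each atom to its normal valence:
  4 × O: no H
  3 × C: no H
  2 × C: 1 H each → 2
  1 × C: 3 H
  1 × Cl: no H
  1 × N: 2 H
  1 × N (charge +1): no H
  1 × O (charge -1): no H
  Total hydrogens = 7.

7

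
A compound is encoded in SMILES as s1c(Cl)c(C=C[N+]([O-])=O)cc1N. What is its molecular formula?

C6H5ClN2O2S

Heavy atoms from the SMILES: 6 C, 1 Cl, 2 N, 2 O, 1 S.
Implicit hydrogens by atom environment:
  3 × C (aromatic): no H
  2 × C: 1 H each → 2
  1 × C (aromatic): 1 H
  1 × Cl: no H
  1 × N: 2 H
  1 × N (charge +1): no H
  1 × O: no H
  1 × O (charge -1): no H
  1 × S (aromatic): no H
  Total hydrogens = 5.
Molecular formula: C6H5ClN2O2S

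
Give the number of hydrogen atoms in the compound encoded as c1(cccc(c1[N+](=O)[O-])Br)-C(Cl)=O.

3

Hydrogens are implicit in SMILES; fill each atom to its normal valence:
  3 × C (aromatic): 1 H each → 3
  3 × C (aromatic): no H
  2 × O: no H
  1 × Br: no H
  1 × C: no H
  1 × Cl: no H
  1 × N (charge +1): no H
  1 × O (charge -1): no H
  Total hydrogens = 3.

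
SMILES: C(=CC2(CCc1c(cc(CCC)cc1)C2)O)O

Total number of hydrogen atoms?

20

Hydrogens are implicit in SMILES; fill each atom to its normal valence:
  5 × C: 2 H each → 10
  3 × C (aromatic): 1 H each → 3
  3 × C (aromatic): no H
  2 × C: 1 H each → 2
  2 × O: 1 H each → 2
  1 × C: 3 H
  1 × C: no H
  Total hydrogens = 20.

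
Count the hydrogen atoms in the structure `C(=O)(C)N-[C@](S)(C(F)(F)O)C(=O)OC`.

9

Hydrogens are implicit in SMILES; fill each atom to its normal valence:
  4 × C: no H
  3 × O: no H
  2 × C: 3 H each → 6
  2 × F: no H
  1 × N: 1 H
  1 × O: 1 H
  1 × S: 1 H
  Total hydrogens = 9.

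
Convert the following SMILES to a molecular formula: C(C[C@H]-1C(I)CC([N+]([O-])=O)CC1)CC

C10H18INO2

Heavy atoms from the SMILES: 10 C, 1 I, 1 N, 2 O.
Implicit hydrogens by atom environment:
  6 × C: 2 H each → 12
  3 × C: 1 H each → 3
  1 × C: 3 H
  1 × I: no H
  1 × N (charge +1): no H
  1 × O: no H
  1 × O (charge -1): no H
  Total hydrogens = 18.
Molecular formula: C10H18INO2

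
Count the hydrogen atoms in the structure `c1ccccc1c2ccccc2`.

Hydrogens are implicit in SMILES; fill each atom to its normal valence:
  10 × C (aromatic): 1 H each → 10
  2 × C (aromatic): no H
  Total hydrogens = 10.

10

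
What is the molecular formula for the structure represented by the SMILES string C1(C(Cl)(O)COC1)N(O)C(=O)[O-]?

C5H7ClNO5-

Heavy atoms from the SMILES: 5 C, 1 Cl, 1 N, 5 O.
Implicit hydrogens by atom environment:
  2 × C: 2 H each → 4
  2 × C: no H
  2 × O: 1 H each → 2
  2 × O: no H
  1 × C: 1 H
  1 × Cl: no H
  1 × N: no H
  1 × O (charge -1): no H
  Total hydrogens = 7.
Net charge -1.
Molecular formula: C5H7ClNO5-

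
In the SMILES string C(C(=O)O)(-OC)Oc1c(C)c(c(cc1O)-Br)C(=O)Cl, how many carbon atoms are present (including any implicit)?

The symbol for carbon appears 11 times in the SMILES. Lowercase c denotes aromatic carbon and counts toward C.

11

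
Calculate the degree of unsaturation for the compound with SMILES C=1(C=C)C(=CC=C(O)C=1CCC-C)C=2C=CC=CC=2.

9

Molecular formula from the SMILES: C18H20O.
DoU = (2C + 2 + N − H − X)/2 = (2·18 + 2 + 0 − 20 − 0)/2 = 18/2 = 9.
(Structurally: 2 ring(s) + 7 π bond(s) = 9.)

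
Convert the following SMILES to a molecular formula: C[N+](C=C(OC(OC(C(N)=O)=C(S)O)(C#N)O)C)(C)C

Heavy atoms from the SMILES: 11 C, 3 N, 5 O, 1 S.
Implicit hydrogens by atom environment:
  6 × C: no H
  4 × C: 3 H each → 12
  3 × O: no H
  2 × O: 1 H each → 2
  1 × C: 1 H
  1 × N: 2 H
  1 × N: no H
  1 × N (charge +1): no H
  1 × S: 1 H
  Total hydrogens = 18.
Net charge +1.
Molecular formula: C11H18N3O5S+

C11H18N3O5S+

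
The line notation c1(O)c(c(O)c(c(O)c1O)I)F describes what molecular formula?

Heavy atoms from the SMILES: 6 C, 1 F, 1 I, 4 O.
Implicit hydrogens by atom environment:
  6 × C (aromatic): no H
  4 × O: 1 H each → 4
  1 × F: no H
  1 × I: no H
  Total hydrogens = 4.
Molecular formula: C6H4FIO4

C6H4FIO4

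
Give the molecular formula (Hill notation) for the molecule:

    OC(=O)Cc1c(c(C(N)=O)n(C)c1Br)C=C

Heavy atoms from the SMILES: 1 Br, 10 C, 2 N, 3 O.
Implicit hydrogens by atom environment:
  4 × C (aromatic): no H
  2 × C: 2 H each → 4
  2 × C: no H
  2 × O: no H
  1 × Br: no H
  1 × C: 3 H
  1 × C: 1 H
  1 × N: 2 H
  1 × N (aromatic): no H
  1 × O: 1 H
  Total hydrogens = 11.
Molecular formula: C10H11BrN2O3

C10H11BrN2O3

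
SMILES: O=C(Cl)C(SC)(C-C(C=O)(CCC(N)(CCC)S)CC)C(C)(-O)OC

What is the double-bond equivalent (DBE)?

Molecular formula from the SMILES: C17H32ClNO4S2.
DoU = (2C + 2 + N − H − X)/2 = (2·17 + 2 + 1 − 32 − 1)/2 = 4/2 = 2.
(Structurally: 0 ring(s) + 2 π bond(s) = 2.)

2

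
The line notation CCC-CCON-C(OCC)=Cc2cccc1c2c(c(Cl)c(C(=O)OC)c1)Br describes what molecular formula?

C21H25BrClNO4

Heavy atoms from the SMILES: 1 Br, 21 C, 1 Cl, 1 N, 4 O.
Implicit hydrogens by atom environment:
  6 × C (aromatic): no H
  5 × C: 2 H each → 10
  4 × C (aromatic): 1 H each → 4
  4 × O: no H
  3 × C: 3 H each → 9
  2 × C: no H
  1 × Br: no H
  1 × C: 1 H
  1 × Cl: no H
  1 × N: 1 H
  Total hydrogens = 25.
Molecular formula: C21H25BrClNO4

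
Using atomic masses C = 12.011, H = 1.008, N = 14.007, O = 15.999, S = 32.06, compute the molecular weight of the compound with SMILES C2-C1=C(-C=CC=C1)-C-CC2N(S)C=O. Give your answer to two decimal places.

Molecular formula: C11H13NOS.
M = 11×12.011 + 13×1.008 + 1×14.007 + 1×15.999 + 1×32.06 = 207.29 g/mol.

207.29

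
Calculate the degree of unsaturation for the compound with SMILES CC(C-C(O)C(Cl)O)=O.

Molecular formula from the SMILES: C5H9ClO3.
DoU = (2C + 2 + N − H − X)/2 = (2·5 + 2 + 0 − 9 − 1)/2 = 2/2 = 1.
(Structurally: 0 ring(s) + 1 π bond(s) = 1.)

1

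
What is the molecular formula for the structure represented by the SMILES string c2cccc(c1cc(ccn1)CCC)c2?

Heavy atoms from the SMILES: 14 C, 1 N.
Implicit hydrogens by atom environment:
  8 × C (aromatic): 1 H each → 8
  3 × C (aromatic): no H
  2 × C: 2 H each → 4
  1 × C: 3 H
  1 × N (aromatic): no H
  Total hydrogens = 15.
Molecular formula: C14H15N

C14H15N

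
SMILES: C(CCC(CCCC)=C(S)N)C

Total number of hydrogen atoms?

21

Hydrogens are implicit in SMILES; fill each atom to its normal valence:
  6 × C: 2 H each → 12
  2 × C: 3 H each → 6
  2 × C: no H
  1 × N: 2 H
  1 × S: 1 H
  Total hydrogens = 21.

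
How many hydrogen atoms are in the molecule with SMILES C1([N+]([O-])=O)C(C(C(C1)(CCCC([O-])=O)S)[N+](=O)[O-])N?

14

Hydrogens are implicit in SMILES; fill each atom to its normal valence:
  4 × C: 2 H each → 8
  3 × C: 1 H each → 3
  3 × O: no H
  3 × O (charge -1): no H
  2 × C: no H
  2 × N (charge +1): no H
  1 × N: 2 H
  1 × S: 1 H
  Total hydrogens = 14.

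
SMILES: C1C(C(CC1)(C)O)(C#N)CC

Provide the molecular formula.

C9H15NO

Heavy atoms from the SMILES: 9 C, 1 N, 1 O.
Implicit hydrogens by atom environment:
  4 × C: 2 H each → 8
  3 × C: no H
  2 × C: 3 H each → 6
  1 × N: no H
  1 × O: 1 H
  Total hydrogens = 15.
Molecular formula: C9H15NO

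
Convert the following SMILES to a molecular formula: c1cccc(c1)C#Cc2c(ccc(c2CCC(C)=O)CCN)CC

C22H25NO

Heavy atoms from the SMILES: 22 C, 1 N, 1 O.
Implicit hydrogens by atom environment:
  7 × C (aromatic): 1 H each → 7
  5 × C: 2 H each → 10
  5 × C (aromatic): no H
  3 × C: no H
  2 × C: 3 H each → 6
  1 × N: 2 H
  1 × O: no H
  Total hydrogens = 25.
Molecular formula: C22H25NO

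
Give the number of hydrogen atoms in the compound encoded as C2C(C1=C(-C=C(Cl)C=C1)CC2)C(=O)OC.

13

Hydrogens are implicit in SMILES; fill each atom to its normal valence:
  3 × C: 2 H each → 6
  3 × C (aromatic): 1 H each → 3
  3 × C (aromatic): no H
  2 × O: no H
  1 × C: 3 H
  1 × C: 1 H
  1 × C: no H
  1 × Cl: no H
  Total hydrogens = 13.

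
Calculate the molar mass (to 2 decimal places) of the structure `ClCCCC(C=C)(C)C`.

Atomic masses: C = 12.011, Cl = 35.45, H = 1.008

146.66

Molecular formula: C8H15Cl.
M = 8×12.011 + 1×35.45 + 15×1.008 = 146.66 g/mol.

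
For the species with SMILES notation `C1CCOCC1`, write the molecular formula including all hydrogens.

C5H10O

Heavy atoms from the SMILES: 5 C, 1 O.
Implicit hydrogens by atom environment:
  5 × C: 2 H each → 10
  1 × O: no H
  Total hydrogens = 10.
Molecular formula: C5H10O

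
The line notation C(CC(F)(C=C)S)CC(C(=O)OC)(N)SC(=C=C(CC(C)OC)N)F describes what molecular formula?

Heavy atoms from the SMILES: 16 C, 2 F, 2 N, 3 O, 2 S.
Implicit hydrogens by atom environment:
  6 × C: no H
  5 × C: 2 H each → 10
  3 × C: 3 H each → 9
  3 × O: no H
  2 × C: 1 H each → 2
  2 × F: no H
  2 × N: 2 H each → 4
  1 × S: 1 H
  1 × S: no H
  Total hydrogens = 26.
Molecular formula: C16H26F2N2O3S2

C16H26F2N2O3S2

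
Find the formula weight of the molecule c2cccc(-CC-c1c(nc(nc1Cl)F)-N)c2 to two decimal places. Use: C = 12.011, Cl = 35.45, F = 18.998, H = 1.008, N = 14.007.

Molecular formula: C12H11ClFN3.
M = 12×12.011 + 1×35.45 + 1×18.998 + 11×1.008 + 3×14.007 = 251.69 g/mol.

251.69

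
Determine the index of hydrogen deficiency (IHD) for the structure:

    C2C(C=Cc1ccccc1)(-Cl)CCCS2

Molecular formula from the SMILES: C13H15ClS.
DoU = (2C + 2 + N − H − X)/2 = (2·13 + 2 + 0 − 15 − 1)/2 = 12/2 = 6.
(Structurally: 2 ring(s) + 4 π bond(s) = 6.)

6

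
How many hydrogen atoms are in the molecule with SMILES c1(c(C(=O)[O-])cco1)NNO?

Hydrogens are implicit in SMILES; fill each atom to its normal valence:
  2 × C (aromatic): 1 H each → 2
  2 × C (aromatic): no H
  2 × N: 1 H each → 2
  1 × C: no H
  1 × O: 1 H
  1 × O (aromatic): no H
  1 × O: no H
  1 × O (charge -1): no H
  Total hydrogens = 5.

5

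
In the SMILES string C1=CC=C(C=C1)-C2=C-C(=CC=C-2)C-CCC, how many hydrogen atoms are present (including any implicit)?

Hydrogens are implicit in SMILES; fill each atom to its normal valence:
  9 × C (aromatic): 1 H each → 9
  3 × C: 2 H each → 6
  3 × C (aromatic): no H
  1 × C: 3 H
  Total hydrogens = 18.

18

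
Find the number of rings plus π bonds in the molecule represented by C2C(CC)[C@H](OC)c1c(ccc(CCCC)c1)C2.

Molecular formula from the SMILES: C17H26O.
DoU = (2C + 2 + N − H − X)/2 = (2·17 + 2 + 0 − 26 − 0)/2 = 10/2 = 5.
(Structurally: 2 ring(s) + 3 π bond(s) = 5.)

5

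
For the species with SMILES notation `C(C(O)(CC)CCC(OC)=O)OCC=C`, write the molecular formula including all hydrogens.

Heavy atoms from the SMILES: 11 C, 4 O.
Implicit hydrogens by atom environment:
  6 × C: 2 H each → 12
  3 × O: no H
  2 × C: 3 H each → 6
  2 × C: no H
  1 × C: 1 H
  1 × O: 1 H
  Total hydrogens = 20.
Molecular formula: C11H20O4

C11H20O4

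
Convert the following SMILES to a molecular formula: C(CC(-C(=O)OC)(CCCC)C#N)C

Heavy atoms from the SMILES: 11 C, 1 N, 2 O.
Implicit hydrogens by atom environment:
  5 × C: 2 H each → 10
  3 × C: 3 H each → 9
  3 × C: no H
  2 × O: no H
  1 × N: no H
  Total hydrogens = 19.
Molecular formula: C11H19NO2

C11H19NO2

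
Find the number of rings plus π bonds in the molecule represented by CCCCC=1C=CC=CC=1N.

4

Molecular formula from the SMILES: C10H15N.
DoU = (2C + 2 + N − H − X)/2 = (2·10 + 2 + 1 − 15 − 0)/2 = 8/2 = 4.
(Structurally: 1 ring(s) + 3 π bond(s) = 4.)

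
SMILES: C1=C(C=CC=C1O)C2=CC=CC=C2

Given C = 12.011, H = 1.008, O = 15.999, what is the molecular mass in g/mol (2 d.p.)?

Molecular formula: C12H10O.
M = 12×12.011 + 10×1.008 + 1×15.999 = 170.21 g/mol.

170.21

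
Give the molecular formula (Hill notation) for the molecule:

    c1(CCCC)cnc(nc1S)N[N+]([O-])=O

Heavy atoms from the SMILES: 8 C, 4 N, 2 O, 1 S.
Implicit hydrogens by atom environment:
  3 × C: 2 H each → 6
  3 × C (aromatic): no H
  2 × N (aromatic): no H
  1 × C: 3 H
  1 × C (aromatic): 1 H
  1 × N: 1 H
  1 × N (charge +1): no H
  1 × O: no H
  1 × O (charge -1): no H
  1 × S: 1 H
  Total hydrogens = 12.
Molecular formula: C8H12N4O2S

C8H12N4O2S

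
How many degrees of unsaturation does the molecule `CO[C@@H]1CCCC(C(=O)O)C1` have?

2

Molecular formula from the SMILES: C8H14O3.
DoU = (2C + 2 + N − H − X)/2 = (2·8 + 2 + 0 − 14 − 0)/2 = 4/2 = 2.
(Structurally: 1 ring(s) + 1 π bond(s) = 2.)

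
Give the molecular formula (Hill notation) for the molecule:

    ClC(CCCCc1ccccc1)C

C12H17Cl

Heavy atoms from the SMILES: 12 C, 1 Cl.
Implicit hydrogens by atom environment:
  5 × C (aromatic): 1 H each → 5
  4 × C: 2 H each → 8
  1 × C: 3 H
  1 × C: 1 H
  1 × C (aromatic): no H
  1 × Cl: no H
  Total hydrogens = 17.
Molecular formula: C12H17Cl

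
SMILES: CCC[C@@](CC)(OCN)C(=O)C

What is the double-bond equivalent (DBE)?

1

Molecular formula from the SMILES: C9H19NO2.
DoU = (2C + 2 + N − H − X)/2 = (2·9 + 2 + 1 − 19 − 0)/2 = 2/2 = 1.
(Structurally: 0 ring(s) + 1 π bond(s) = 1.)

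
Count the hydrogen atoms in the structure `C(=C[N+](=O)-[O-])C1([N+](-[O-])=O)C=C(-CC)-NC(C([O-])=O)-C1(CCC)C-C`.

22

Hydrogens are implicit in SMILES; fill each atom to its normal valence:
  4 × C: 2 H each → 8
  4 × C: 1 H each → 4
  4 × C: no H
  3 × C: 3 H each → 9
  3 × O: no H
  3 × O (charge -1): no H
  2 × N (charge +1): no H
  1 × N: 1 H
  Total hydrogens = 22.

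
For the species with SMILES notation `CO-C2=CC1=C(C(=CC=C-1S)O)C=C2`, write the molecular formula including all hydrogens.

C11H10O2S

Heavy atoms from the SMILES: 11 C, 2 O, 1 S.
Implicit hydrogens by atom environment:
  5 × C (aromatic): 1 H each → 5
  5 × C (aromatic): no H
  1 × C: 3 H
  1 × O: 1 H
  1 × O: no H
  1 × S: 1 H
  Total hydrogens = 10.
Molecular formula: C11H10O2S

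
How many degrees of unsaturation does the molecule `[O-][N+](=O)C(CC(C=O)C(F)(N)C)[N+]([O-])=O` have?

Molecular formula from the SMILES: C6H10FN3O5.
DoU = (2C + 2 + N − H − X)/2 = (2·6 + 2 + 3 − 10 − 1)/2 = 6/2 = 3.
(Structurally: 0 ring(s) + 3 π bond(s) = 3.)

3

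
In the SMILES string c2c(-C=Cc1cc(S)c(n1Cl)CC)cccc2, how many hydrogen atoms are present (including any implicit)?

14

Hydrogens are implicit in SMILES; fill each atom to its normal valence:
  6 × C (aromatic): 1 H each → 6
  4 × C (aromatic): no H
  2 × C: 1 H each → 2
  1 × C: 3 H
  1 × C: 2 H
  1 × Cl: no H
  1 × N (aromatic): no H
  1 × S: 1 H
  Total hydrogens = 14.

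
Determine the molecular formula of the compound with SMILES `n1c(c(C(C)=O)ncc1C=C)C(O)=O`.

Heavy atoms from the SMILES: 9 C, 2 N, 3 O.
Implicit hydrogens by atom environment:
  3 × C (aromatic): no H
  2 × C: no H
  2 × N (aromatic): no H
  2 × O: no H
  1 × C: 3 H
  1 × C: 2 H
  1 × C (aromatic): 1 H
  1 × C: 1 H
  1 × O: 1 H
  Total hydrogens = 8.
Molecular formula: C9H8N2O3

C9H8N2O3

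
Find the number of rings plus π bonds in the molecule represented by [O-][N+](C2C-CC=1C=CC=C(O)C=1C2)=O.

Molecular formula from the SMILES: C10H11NO3.
DoU = (2C + 2 + N − H − X)/2 = (2·10 + 2 + 1 − 11 − 0)/2 = 12/2 = 6.
(Structurally: 2 ring(s) + 4 π bond(s) = 6.)

6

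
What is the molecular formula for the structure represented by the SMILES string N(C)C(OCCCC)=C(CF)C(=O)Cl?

Heavy atoms from the SMILES: 9 C, 1 Cl, 1 F, 1 N, 2 O.
Implicit hydrogens by atom environment:
  4 × C: 2 H each → 8
  3 × C: no H
  2 × C: 3 H each → 6
  2 × O: no H
  1 × Cl: no H
  1 × F: no H
  1 × N: 1 H
  Total hydrogens = 15.
Molecular formula: C9H15ClFNO2

C9H15ClFNO2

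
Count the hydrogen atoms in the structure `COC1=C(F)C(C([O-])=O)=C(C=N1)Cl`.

Hydrogens are implicit in SMILES; fill each atom to its normal valence:
  4 × C (aromatic): no H
  2 × O: no H
  1 × C: 3 H
  1 × C (aromatic): 1 H
  1 × C: no H
  1 × Cl: no H
  1 × F: no H
  1 × N (aromatic): no H
  1 × O (charge -1): no H
  Total hydrogens = 4.

4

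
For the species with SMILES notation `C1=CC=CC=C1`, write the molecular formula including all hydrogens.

Heavy atoms from the SMILES: 6 C.
Implicit hydrogens by atom environment:
  6 × C (aromatic): 1 H each → 6
  Total hydrogens = 6.
Molecular formula: C6H6

C6H6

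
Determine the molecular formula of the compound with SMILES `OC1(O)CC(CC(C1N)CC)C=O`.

C9H17NO3

Heavy atoms from the SMILES: 9 C, 1 N, 3 O.
Implicit hydrogens by atom environment:
  4 × C: 1 H each → 4
  3 × C: 2 H each → 6
  2 × O: 1 H each → 2
  1 × C: 3 H
  1 × C: no H
  1 × N: 2 H
  1 × O: no H
  Total hydrogens = 17.
Molecular formula: C9H17NO3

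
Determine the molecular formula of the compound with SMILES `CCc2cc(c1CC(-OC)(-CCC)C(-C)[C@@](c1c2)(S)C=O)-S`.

C18H26O2S2

Heavy atoms from the SMILES: 18 C, 2 O, 2 S.
Implicit hydrogens by atom environment:
  4 × C: 3 H each → 12
  4 × C: 2 H each → 8
  4 × C (aromatic): no H
  2 × C (aromatic): 1 H each → 2
  2 × C: 1 H each → 2
  2 × C: no H
  2 × O: no H
  2 × S: 1 H each → 2
  Total hydrogens = 26.
Molecular formula: C18H26O2S2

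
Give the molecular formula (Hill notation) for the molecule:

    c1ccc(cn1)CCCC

C9H13N

Heavy atoms from the SMILES: 9 C, 1 N.
Implicit hydrogens by atom environment:
  4 × C (aromatic): 1 H each → 4
  3 × C: 2 H each → 6
  1 × C: 3 H
  1 × C (aromatic): no H
  1 × N (aromatic): no H
  Total hydrogens = 13.
Molecular formula: C9H13N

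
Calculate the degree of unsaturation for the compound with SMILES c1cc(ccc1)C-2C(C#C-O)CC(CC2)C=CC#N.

10

Molecular formula from the SMILES: C17H17NO.
DoU = (2C + 2 + N − H − X)/2 = (2·17 + 2 + 1 − 17 − 0)/2 = 20/2 = 10.
(Structurally: 2 ring(s) + 8 π bond(s) = 10.)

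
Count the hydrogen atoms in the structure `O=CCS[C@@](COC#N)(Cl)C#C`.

6

Hydrogens are implicit in SMILES; fill each atom to its normal valence:
  3 × C: no H
  2 × C: 2 H each → 4
  2 × C: 1 H each → 2
  2 × O: no H
  1 × Cl: no H
  1 × N: no H
  1 × S: no H
  Total hydrogens = 6.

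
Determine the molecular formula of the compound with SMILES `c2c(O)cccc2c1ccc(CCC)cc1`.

C15H16O

Heavy atoms from the SMILES: 15 C, 1 O.
Implicit hydrogens by atom environment:
  8 × C (aromatic): 1 H each → 8
  4 × C (aromatic): no H
  2 × C: 2 H each → 4
  1 × C: 3 H
  1 × O: 1 H
  Total hydrogens = 16.
Molecular formula: C15H16O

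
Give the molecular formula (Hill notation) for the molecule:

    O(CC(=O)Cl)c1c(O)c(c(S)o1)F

C6H4ClFO4S

Heavy atoms from the SMILES: 6 C, 1 Cl, 1 F, 4 O, 1 S.
Implicit hydrogens by atom environment:
  4 × C (aromatic): no H
  2 × O: no H
  1 × C: 2 H
  1 × C: no H
  1 × Cl: no H
  1 × F: no H
  1 × O: 1 H
  1 × O (aromatic): no H
  1 × S: 1 H
  Total hydrogens = 4.
Molecular formula: C6H4ClFO4S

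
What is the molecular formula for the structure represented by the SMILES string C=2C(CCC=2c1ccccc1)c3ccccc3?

C17H16

Heavy atoms from the SMILES: 17 C.
Implicit hydrogens by atom environment:
  10 × C (aromatic): 1 H each → 10
  2 × C: 2 H each → 4
  2 × C: 1 H each → 2
  2 × C (aromatic): no H
  1 × C: no H
  Total hydrogens = 16.
Molecular formula: C17H16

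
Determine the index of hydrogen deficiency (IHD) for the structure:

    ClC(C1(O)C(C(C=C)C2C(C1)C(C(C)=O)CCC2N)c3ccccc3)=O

Molecular formula from the SMILES: C21H26ClNO3.
DoU = (2C + 2 + N − H − X)/2 = (2·21 + 2 + 1 − 26 − 1)/2 = 18/2 = 9.
(Structurally: 3 ring(s) + 6 π bond(s) = 9.)

9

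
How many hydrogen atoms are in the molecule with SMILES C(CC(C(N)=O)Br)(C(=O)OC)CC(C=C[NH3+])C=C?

Hydrogens are implicit in SMILES; fill each atom to its normal valence:
  6 × C: 1 H each → 6
  3 × C: 2 H each → 6
  3 × O: no H
  2 × C: no H
  1 × Br: no H
  1 × C: 3 H
  1 × N (charge +1): 3 H
  1 × N: 2 H
  Total hydrogens = 20.

20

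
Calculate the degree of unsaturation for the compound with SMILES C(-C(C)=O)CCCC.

Molecular formula from the SMILES: C7H14O.
DoU = (2C + 2 + N − H − X)/2 = (2·7 + 2 + 0 − 14 − 0)/2 = 2/2 = 1.
(Structurally: 0 ring(s) + 1 π bond(s) = 1.)

1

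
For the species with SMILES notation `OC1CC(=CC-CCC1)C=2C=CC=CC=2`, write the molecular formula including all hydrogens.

Heavy atoms from the SMILES: 14 C, 1 O.
Implicit hydrogens by atom environment:
  5 × C: 2 H each → 10
  5 × C (aromatic): 1 H each → 5
  2 × C: 1 H each → 2
  1 × C: no H
  1 × C (aromatic): no H
  1 × O: 1 H
  Total hydrogens = 18.
Molecular formula: C14H18O

C14H18O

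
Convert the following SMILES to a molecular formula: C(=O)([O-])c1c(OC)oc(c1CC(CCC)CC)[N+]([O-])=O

Heavy atoms from the SMILES: 13 C, 1 N, 6 O.
Implicit hydrogens by atom environment:
  4 × C: 2 H each → 8
  4 × C (aromatic): no H
  3 × C: 3 H each → 9
  3 × O: no H
  2 × O (charge -1): no H
  1 × C: 1 H
  1 × C: no H
  1 × N (charge +1): no H
  1 × O (aromatic): no H
  Total hydrogens = 18.
Net charge -1.
Molecular formula: C13H18NO6-

C13H18NO6-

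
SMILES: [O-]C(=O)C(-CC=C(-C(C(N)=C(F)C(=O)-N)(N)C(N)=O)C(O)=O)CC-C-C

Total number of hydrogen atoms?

22

Hydrogens are implicit in SMILES; fill each atom to its normal valence:
  8 × C: no H
  4 × C: 2 H each → 8
  4 × N: 2 H each → 8
  4 × O: no H
  2 × C: 1 H each → 2
  1 × C: 3 H
  1 × F: no H
  1 × O: 1 H
  1 × O (charge -1): no H
  Total hydrogens = 22.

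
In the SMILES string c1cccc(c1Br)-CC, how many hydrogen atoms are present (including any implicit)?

Hydrogens are implicit in SMILES; fill each atom to its normal valence:
  4 × C (aromatic): 1 H each → 4
  2 × C (aromatic): no H
  1 × Br: no H
  1 × C: 3 H
  1 × C: 2 H
  Total hydrogens = 9.

9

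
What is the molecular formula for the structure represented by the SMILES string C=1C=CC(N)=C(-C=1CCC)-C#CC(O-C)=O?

C13H15NO2

Heavy atoms from the SMILES: 13 C, 1 N, 2 O.
Implicit hydrogens by atom environment:
  3 × C (aromatic): 1 H each → 3
  3 × C (aromatic): no H
  3 × C: no H
  2 × C: 3 H each → 6
  2 × C: 2 H each → 4
  2 × O: no H
  1 × N: 2 H
  Total hydrogens = 15.
Molecular formula: C13H15NO2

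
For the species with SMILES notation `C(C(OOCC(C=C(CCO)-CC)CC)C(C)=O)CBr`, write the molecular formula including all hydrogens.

C15H27BrO4

Heavy atoms from the SMILES: 1 Br, 15 C, 4 O.
Implicit hydrogens by atom environment:
  7 × C: 2 H each → 14
  3 × C: 3 H each → 9
  3 × C: 1 H each → 3
  3 × O: no H
  2 × C: no H
  1 × Br: no H
  1 × O: 1 H
  Total hydrogens = 27.
Molecular formula: C15H27BrO4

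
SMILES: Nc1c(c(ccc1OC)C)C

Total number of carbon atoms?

The symbol for carbon appears 9 times in the SMILES. Lowercase c denotes aromatic carbon and counts toward C.

9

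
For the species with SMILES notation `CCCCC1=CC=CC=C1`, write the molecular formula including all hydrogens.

Heavy atoms from the SMILES: 10 C.
Implicit hydrogens by atom environment:
  5 × C (aromatic): 1 H each → 5
  3 × C: 2 H each → 6
  1 × C: 3 H
  1 × C (aromatic): no H
  Total hydrogens = 14.
Molecular formula: C10H14

C10H14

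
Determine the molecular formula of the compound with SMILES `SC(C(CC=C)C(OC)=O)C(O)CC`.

C10H18O3S

Heavy atoms from the SMILES: 10 C, 3 O, 1 S.
Implicit hydrogens by atom environment:
  4 × C: 1 H each → 4
  3 × C: 2 H each → 6
  2 × C: 3 H each → 6
  2 × O: no H
  1 × C: no H
  1 × O: 1 H
  1 × S: 1 H
  Total hydrogens = 18.
Molecular formula: C10H18O3S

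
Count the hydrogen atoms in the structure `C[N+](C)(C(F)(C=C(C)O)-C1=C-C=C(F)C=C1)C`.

Hydrogens are implicit in SMILES; fill each atom to its normal valence:
  4 × C: 3 H each → 12
  4 × C (aromatic): 1 H each → 4
  2 × C: no H
  2 × C (aromatic): no H
  2 × F: no H
  1 × C: 1 H
  1 × N (charge +1): no H
  1 × O: 1 H
  Total hydrogens = 18.

18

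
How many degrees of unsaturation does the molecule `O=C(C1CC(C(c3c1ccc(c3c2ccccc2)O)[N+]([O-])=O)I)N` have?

11

Molecular formula from the SMILES: C17H15IN2O4.
DoU = (2C + 2 + N − H − X)/2 = (2·17 + 2 + 2 − 15 − 1)/2 = 22/2 = 11.
(Structurally: 3 ring(s) + 8 π bond(s) = 11.)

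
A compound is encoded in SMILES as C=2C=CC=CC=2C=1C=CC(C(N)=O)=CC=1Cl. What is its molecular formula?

C13H10ClNO

Heavy atoms from the SMILES: 13 C, 1 Cl, 1 N, 1 O.
Implicit hydrogens by atom environment:
  8 × C (aromatic): 1 H each → 8
  4 × C (aromatic): no H
  1 × C: no H
  1 × Cl: no H
  1 × N: 2 H
  1 × O: no H
  Total hydrogens = 10.
Molecular formula: C13H10ClNO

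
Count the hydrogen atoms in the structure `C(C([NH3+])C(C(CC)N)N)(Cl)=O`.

Hydrogens are implicit in SMILES; fill each atom to its normal valence:
  3 × C: 1 H each → 3
  2 × N: 2 H each → 4
  1 × C: 3 H
  1 × C: 2 H
  1 × C: no H
  1 × Cl: no H
  1 × N (charge +1): 3 H
  1 × O: no H
  Total hydrogens = 15.

15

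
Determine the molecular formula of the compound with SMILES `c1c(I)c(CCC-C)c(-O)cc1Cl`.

C10H12ClIO

Heavy atoms from the SMILES: 10 C, 1 Cl, 1 I, 1 O.
Implicit hydrogens by atom environment:
  4 × C (aromatic): no H
  3 × C: 2 H each → 6
  2 × C (aromatic): 1 H each → 2
  1 × C: 3 H
  1 × Cl: no H
  1 × I: no H
  1 × O: 1 H
  Total hydrogens = 12.
Molecular formula: C10H12ClIO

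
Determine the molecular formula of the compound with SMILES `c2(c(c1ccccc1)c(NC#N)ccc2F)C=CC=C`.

Heavy atoms from the SMILES: 17 C, 1 F, 2 N.
Implicit hydrogens by atom environment:
  7 × C (aromatic): 1 H each → 7
  5 × C (aromatic): no H
  3 × C: 1 H each → 3
  1 × C: 2 H
  1 × C: no H
  1 × F: no H
  1 × N: 1 H
  1 × N: no H
  Total hydrogens = 13.
Molecular formula: C17H13FN2

C17H13FN2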